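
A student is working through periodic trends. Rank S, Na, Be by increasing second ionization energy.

Be < S < Na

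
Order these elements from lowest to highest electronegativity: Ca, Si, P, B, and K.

K < Ca < Si < B < P

B is in period 2, group 13; Si is in period 3, group 14; P is in period 3, group 15; K is in period 4, group 1; Ca is in period 4, group 2.
EN rises left→right (higher Z_eff, smaller atoms) and falls top→bottom (larger, more shielded atoms).
Neither a single period nor a single group — weigh both effects.
Ca > K: both are in period 4; the period trend gives Ca the larger value.
Si > Ca: both effects reinforce here, so Si is clearly the higher of the two.
B > Si: the two effects oppose for this pair; the down-group effect wins (2.04 vs 1.90).
P > B: period and group pull opposite ways; the across-period shift dominates (2.19 vs 2.04).
Approximate values (Pauling): B 2.04, Si 1.90, P 2.19, K 0.82, Ca 1.00.
So from lowest to highest: K < Ca < Si < B < P.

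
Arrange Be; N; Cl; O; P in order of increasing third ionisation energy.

P, Cl, N, O, Be

The third ionization energy removes an electron from the +2 ion. For each element: Be²⁺ is the bare [He] core; N²⁺ still has 3 valence electrons; Cl²⁺ still has 5 valence electrons; O²⁺ still has 4 valence electrons; P²⁺ still has 3 valence electrons.
Core electrons are held far more tightly than valence electrons, so Be tops the IE_3 order.
Valence configurations: N²⁺ [He]2s²2p¹, Cl²⁺ [Ne]3s²3p³, O²⁺ [He]2s²2p², P²⁺ [Ne]3s²3p¹.
Approximate IE_3 values (kJ/mol): Be 14849, N 4578, Cl 3822, O 5300, P 2914.
Overall IE_3 order: P < Cl < N < O < Be.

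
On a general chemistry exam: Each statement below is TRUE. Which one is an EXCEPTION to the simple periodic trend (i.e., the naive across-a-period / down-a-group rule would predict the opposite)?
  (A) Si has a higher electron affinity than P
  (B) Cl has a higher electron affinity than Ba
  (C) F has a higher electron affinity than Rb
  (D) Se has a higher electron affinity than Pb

(A)

The general trend: electron affinity increases across a period and decreases down a group.
(A) Si (period 3, group 14) vs P (period 3, group 15): the stated order contradicts the simple trend.
(B) Cl (period 3, group 17) vs Ba (period 6, group 2): the stated order agrees with the simple trend.
(C) F (period 2, group 17) vs Rb (period 5, group 1): the stated order agrees with the simple trend.
(D) Se (period 4, group 16) vs Pb (period 6, group 14): the stated order agrees with the simple trend.
The exception is (A): adding an electron to P's half-filled 3p³ is unfavourable, so Si (3p²) has the more exothermic EA.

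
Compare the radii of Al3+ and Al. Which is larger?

Forming Al3+ removes 3 electrons from Al. Fewer electrons for the same nuclear charge means less shielding and a higher Z_eff on the remaining electrons, and for main-group metals the entire outer shell is lost.
A cation is smaller than its parent atom: Al3+ < Al.

Al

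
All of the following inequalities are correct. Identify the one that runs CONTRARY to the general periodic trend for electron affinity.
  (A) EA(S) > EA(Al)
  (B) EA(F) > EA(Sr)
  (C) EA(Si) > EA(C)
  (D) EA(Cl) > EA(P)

The general trend: electron affinity increases across a period and decreases down a group.
(A) S (period 3, group 16) vs Al (period 3, group 13): the stated order agrees with the simple trend.
(B) F (period 2, group 17) vs Sr (period 5, group 2): the stated order agrees with the simple trend.
(C) Si (period 3, group 14) vs C (period 2, group 14): the stated order contradicts the simple trend.
(D) Cl (period 3, group 17) vs P (period 3, group 15): the stated order agrees with the simple trend.
The exception is (C): Si's larger, more diffuse 3p orbitals accept an added electron slightly more readily than C's compact 2p.

(C)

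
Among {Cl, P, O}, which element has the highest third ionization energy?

Consider each +2 ion: Cl²⁺ still has 5 valence electrons; P²⁺ still has 3 valence electrons; O²⁺ still has 4 valence electrons.
All are still removing valence electrons, so compare the +2 ions as you would atoms: IE_3 generally rises across a period (higher Z_eff) and falls down a group (larger shell), subject to the usual subshell exceptions.
Valence configurations: Cl²⁺ [Ne]3s²3p³, P²⁺ [Ne]3s²3p¹, O²⁺ [He]2s²2p².
The numbers (kJ/mol): Cl 3822, P 2914, O 5300.
Overall IE_3 order: P < Cl < O.

O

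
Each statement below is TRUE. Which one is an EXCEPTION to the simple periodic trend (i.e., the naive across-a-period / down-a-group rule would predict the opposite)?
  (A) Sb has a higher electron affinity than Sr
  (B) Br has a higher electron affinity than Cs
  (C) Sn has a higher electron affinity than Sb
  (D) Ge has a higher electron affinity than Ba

The general trend: electron affinity increases across a period and decreases down a group.
(A) Sb (period 5, group 15) vs Sr (period 5, group 2): the stated order agrees with the simple trend.
(B) Br (period 4, group 17) vs Cs (period 6, group 1): the stated order agrees with the simple trend.
(C) Sn (period 5, group 14) vs Sb (period 5, group 15): the stated order contradicts the simple trend.
(D) Ge (period 4, group 14) vs Ba (period 6, group 2): the stated order agrees with the simple trend.
The exception is (C): adding an electron to Sb's half-filled 5p³ is unfavourable, so Sn has the more exothermic EA.

(C)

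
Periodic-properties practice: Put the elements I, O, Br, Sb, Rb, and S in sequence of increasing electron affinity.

Rb < Sb < O < S < I < Br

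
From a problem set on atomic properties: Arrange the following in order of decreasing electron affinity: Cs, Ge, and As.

Ge > As > Cs

Atoms with high Z_eff and room in the valence shell (especially the halogens) have the most exothermic electron affinities.
Here both period and group differ, so the two effects have to be weighed against each other.
As > Cs: both effects reinforce here, so As is clearly the higher of the two.
Ge > As: this pair runs against the simple trend — see the exception note.
Note the exception: Ge has a higher electron affinity than As, contrary to the simple trend — adding an electron to As's half-filled 4p³ is unfavourable, so Ge (4p²) has the more exothermic EA.
For reference (kJ/mol): Ge 119, As 78, Cs 46.
So from highest to lowest: Ge > As > Cs.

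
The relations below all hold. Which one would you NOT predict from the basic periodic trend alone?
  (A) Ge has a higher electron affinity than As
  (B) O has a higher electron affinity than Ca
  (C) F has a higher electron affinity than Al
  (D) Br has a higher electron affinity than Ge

(A)

The general trend: electron affinity increases across a period and decreases down a group.
(A) Ge (period 4, group 14) vs As (period 4, group 15): the stated order contradicts the simple trend.
(B) O (period 2, group 16) vs Ca (period 4, group 2): the stated order agrees with the simple trend.
(C) F (period 2, group 17) vs Al (period 3, group 13): the stated order agrees with the simple trend.
(D) Br (period 4, group 17) vs Ge (period 4, group 14): the stated order agrees with the simple trend.
The exception is (A): adding an electron to As's half-filled 4p³ is unfavourable, so Ge (4p²) has the more exothermic EA.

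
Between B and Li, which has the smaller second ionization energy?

IE_2 is the cost of taking one more electron from the +1 cation: B⁺ still has 2 valence electrons; Li⁺ is the bare [He] core.
Core electrons are held far more tightly than valence electrons, so Li tops the IE_2 order.
Approximate IE_2 values (kJ/mol): B 2427, Li 7298.
Putting it together, IE_2: B < Li.

B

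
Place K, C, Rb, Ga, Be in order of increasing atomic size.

C < Be < Ga < K < Rb

Be is in period 2, group 2; C is in period 2, group 14; K is in period 4, group 1; Ga is in period 4, group 13; Rb is in period 5, group 1.
Across a period the added protons contract the valence shell; down a group each new principal shell makes the atom larger.
These span different periods and groups, so the two trends combine.
Be > C: Be lies to the left of C in period 2, so the across-period effect alone puts Be larger.
Ga > Be: the two effects oppose for this pair; the down-group effect wins (124 vs 102 pm).
K > Ga: K lies to the left of Ga in period 4, so the across-period effect alone puts K larger.
Rb > K: they share group 1; the group trend gives Rb the larger value.
Tabulated atomic radius (pm): Be 102, C 75, K 196, Ga 124, Rb 210.
So from smallest to largest: C < Be < Ga < K < Rb.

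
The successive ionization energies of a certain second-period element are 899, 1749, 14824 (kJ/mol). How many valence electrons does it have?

Look for the largest jump between consecutive ionization energies: IE3/IE2 ≈ 8.5, far larger than any earlier ratio.
That jump marks the point where a core electron is being removed. So the atom has 2 valence electrons.

2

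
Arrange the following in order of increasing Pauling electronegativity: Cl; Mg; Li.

Li is in period 2, group 1; Mg is in period 3, group 2; Cl is in period 3, group 17.
Electronegativity increases across a period and decreases down a group, tracking effective nuclear charge and atomic size.
These span different periods and groups, so the two trends combine.
Mg > Li: period and group pull opposite ways; the across-period shift dominates (1.31 vs 0.98).
Cl > Mg: Cl lies to the right of Mg in period 3, so the across-period effect alone puts Cl higher.
Tabulated electronegativity (Pauling): Li 0.98, Mg 1.31, Cl 3.16.
So from lowest to highest: Li < Mg < Cl.

Li, Mg, Cl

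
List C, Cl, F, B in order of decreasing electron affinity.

EA tends to increase across a period and decrease down a group, though the pattern is less regular than for IE or radius.
Neither a single period nor a single group — weigh both effects.
C > B: C lies to the right of B in period 2, so the across-period effect alone puts C higher.
F > C: both are in period 2; the period trend gives F the larger value.
Cl > F: this pair runs against the simple trend — see the exception note.
Note the exception: Cl has a higher electron affinity than F, contrary to the simple trend — F's small 2p subshell makes the incoming electron feel strong e⁻–e⁻ repulsion, so Cl actually releases more energy on gaining an electron.
For reference (kJ/mol): B 27, C 122, F 328, Cl 349.
So from highest to lowest: Cl > F > C > B.

Cl, F, C, B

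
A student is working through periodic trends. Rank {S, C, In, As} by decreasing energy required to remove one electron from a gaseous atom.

C is in period 2, group 14; S is in period 3, group 16; As is in period 4, group 15; In is in period 5, group 13.
IE₁ increases left→right with effective nuclear charge and decreases top→bottom as the valence shell moves farther out.
Here both period and group differ, so the two effects have to be weighed against each other.
As > In: relative to In, both the across-period and down-group shifts push As's first ionization energy up.
S > As: both effects reinforce here, so S is clearly the higher of the two.
C > S: the two effects oppose for this pair; the down-group effect wins (1086 vs 1000 kJ/mol).
Tabulated first ionization energy (kJ/mol): C 1086, S 1000, As 947, In 558.
So from highest to lowest: C > S > As > In.

C > S > As > In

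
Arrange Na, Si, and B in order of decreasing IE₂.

After 1 electron has been removed, what remains? Na⁺ is the bare [Ne] core; Si⁺ still has 3 valence electrons; B⁺ still has 2 valence electrons.
Core electrons are held far more tightly than valence electrons, so Na tops the IE_2 order.
Valence configurations: Si⁺ [Ne]3s²3p¹, B⁺ [He]2s².
Approximate IE_2 values (kJ/mol): Na 4562, Si 1577, B 2427.
So the second ionization energies run Si < B < Na.

Na, B, Si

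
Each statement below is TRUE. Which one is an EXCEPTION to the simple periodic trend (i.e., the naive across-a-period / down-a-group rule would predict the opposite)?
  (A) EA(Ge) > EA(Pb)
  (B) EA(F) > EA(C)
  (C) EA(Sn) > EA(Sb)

The general trend: electron affinity increases across a period and decreases down a group.
(A) Ge (period 4, group 14) vs Pb (period 6, group 14): the stated order agrees with the simple trend.
(B) F (period 2, group 17) vs C (period 2, group 14): the stated order agrees with the simple trend.
(C) Sn (period 5, group 14) vs Sb (period 5, group 15): the stated order contradicts the simple trend.
The exception is (C): adding an electron to Sb's half-filled 5p³ is unfavourable, so Sn has the more exothermic EA.

(C)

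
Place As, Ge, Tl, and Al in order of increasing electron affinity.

Al is in period 3, group 13; Ge is in period 4, group 14; As is in period 4, group 15; Tl is in period 6, group 13.
EA tends to increase across a period and decrease down a group, though the pattern is less regular than for IE or radius.
Here both period and group differ, so the two effects have to be weighed against each other.
Al > Tl: Al sits above Tl in group 13, so the down-group effect alone puts Al higher.
As > Al: the two effects oppose for this pair; the across-period effect wins (78 vs 42 kJ/mol).
Ge > As: this pair runs against the simple trend — see the exception note.
Note the exception: Ge has a higher electron affinity than As, contrary to the simple trend — adding an electron to As's half-filled 4p³ is unfavourable, so Ge (4p²) has the more exothermic EA.
For reference (kJ/mol): Al 42, Ge 119, As 78, Tl 19.
So from lowest to highest: Tl < Al < As < Ge.

Tl, Al, As, Ge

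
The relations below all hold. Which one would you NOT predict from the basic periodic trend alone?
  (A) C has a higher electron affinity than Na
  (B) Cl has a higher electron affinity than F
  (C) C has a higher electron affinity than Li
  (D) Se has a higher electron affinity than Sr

The general trend: electron affinity increases across a period and decreases down a group.
(A) C (period 2, group 14) vs Na (period 3, group 1): the stated order agrees with the simple trend.
(B) Cl (period 3, group 17) vs F (period 2, group 17): the stated order contradicts the simple trend.
(C) C (period 2, group 14) vs Li (period 2, group 1): the stated order agrees with the simple trend.
(D) Se (period 4, group 16) vs Sr (period 5, group 2): the stated order agrees with the simple trend.
The exception is (B): F's small 2p subshell makes the incoming electron feel strong e⁻–e⁻ repulsion, so Cl actually releases more energy on gaining an electron.

(B)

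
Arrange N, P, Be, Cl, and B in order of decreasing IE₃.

Be, N, Cl, B, P

After 2 electrons have been removed, what remains? N²⁺ still has 3 valence electrons; P²⁺ still has 3 valence electrons; Be²⁺ is the bare [He] core; Cl²⁺ still has 5 valence electrons; B²⁺ still has 1 valence electron.
Breaking into a closed-shell core is much more expensive than removing a leftover valence electron — Be has the largest IE_3 here.
Valence configurations: N²⁺ [He]2s²2p¹, P²⁺ [Ne]3s²3p¹, Cl²⁺ [Ne]3s²3p³, B²⁺ [He]2s¹.
The numbers (kJ/mol): N 4578, P 2914, Be 14849, Cl 3822, B 3660.
So the third ionization energies run P < B < Cl < N < Be.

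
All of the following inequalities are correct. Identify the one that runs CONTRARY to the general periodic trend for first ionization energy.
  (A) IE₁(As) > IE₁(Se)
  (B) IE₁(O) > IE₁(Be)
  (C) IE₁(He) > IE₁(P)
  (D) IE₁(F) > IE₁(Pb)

(A)

The general trend: first ionization energy increases across a period and decreases down a group.
(A) As (period 4, group 15) vs Se (period 4, group 16): the stated order contradicts the simple trend.
(B) O (period 2, group 16) vs Be (period 2, group 2): the stated order agrees with the simple trend.
(C) He (period 1, group 18) vs P (period 3, group 15): the stated order agrees with the simple trend.
(D) F (period 2, group 17) vs Pb (period 6, group 14): the stated order agrees with the simple trend.
The exception is (A): Se (4p⁴) ionizes more easily than half-filled As (4p³).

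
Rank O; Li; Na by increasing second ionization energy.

The second ionization energy removes an electron from the +1 ion. For each element: O⁺ still has 5 valence electrons; Li⁺ is the bare [He] core; Na⁺ is the bare [Ne] core.
Breaking into a closed-shell core is much more expensive than removing a leftover valence electron — Na and Li have the largest IE_2 here.
Tabulated IE_2 (kJ/mol): O 3388, Li 7298, Na 4562.
Putting it together, IE_2: O < Na < Li.

O, Na, Li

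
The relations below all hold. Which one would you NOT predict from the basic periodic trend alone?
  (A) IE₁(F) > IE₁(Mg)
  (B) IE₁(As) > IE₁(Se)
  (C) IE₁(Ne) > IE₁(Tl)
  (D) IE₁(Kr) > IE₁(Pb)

(B)

The general trend: IE₁ increases across a period and decreases down a group.
(A) F (period 2, group 17) vs Mg (period 3, group 2): the stated order agrees with the simple trend.
(B) As (period 4, group 15) vs Se (period 4, group 16): the stated order contradicts the simple trend.
(C) Ne (period 2, group 18) vs Tl (period 6, group 13): the stated order agrees with the simple trend.
(D) Kr (period 4, group 18) vs Pb (period 6, group 14): the stated order agrees with the simple trend.
The exception is (B): Se (4p⁴) ionizes more easily than half-filled As (4p³).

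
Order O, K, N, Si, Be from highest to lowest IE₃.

IE_3 is the cost of taking one more electron from the +2 cation: O²⁺ still has 4 valence electrons; K²⁺ is already 1 electron into the core; N²⁺ still has 3 valence electrons; Si²⁺ still has 2 valence electrons; Be²⁺ is the bare [He] core.
Usually core removal costs more than valence removal, but here the competition is close: a tightly held n=2 valence electron can cost more to remove than an n=3 core electron, so the actual values have to decide it.
Valence configurations: O²⁺ [He]2s²2p², N²⁺ [He]2s²2p¹, Si²⁺ [Ne]3s².
The numbers (kJ/mol): O 5300, K 4420, N 4578, Si 3232, Be 14849.
Overall IE_3 order: Si < K < N < O < Be.

Be > O > N > K > Si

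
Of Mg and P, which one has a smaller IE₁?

Mg is in period 3, group 2; P is in period 3, group 15.
Removing the outermost electron gets harder across a period and easier down a group.
All lie in period 3, so first ionization energy increases left to right.
So Mg has the smaller IE₁ (Mg < P).

Mg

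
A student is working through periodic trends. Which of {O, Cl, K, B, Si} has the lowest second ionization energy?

Consider each +1 ion: O⁺ still has 5 valence electrons; Cl⁺ still has 6 valence electrons; K⁺ is the bare [Ar] core; B⁺ still has 2 valence electrons; Si⁺ still has 3 valence electrons.
Usually core removal costs more than valence removal, but here the competition is close: a tightly held n=2 valence electron can cost more to remove than an n=3 core electron, so the actual values have to decide it.
Valence configurations: O⁺ [He]2s²2p³, Cl⁺ [Ne]3s²3p⁴, B⁺ [He]2s², Si⁺ [Ne]3s²3p¹.
Tabulated IE_2 (kJ/mol): O 3388, Cl 2298, K 3052, B 2427, Si 1577.
Hence IE_2: Si < Cl < B < K < O.

Si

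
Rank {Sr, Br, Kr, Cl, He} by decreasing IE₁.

He > Kr > Cl > Br > Sr

He is in period 1, group 18; Cl is in period 3, group 17; Br is in period 4, group 17; Kr is in period 4, group 18; Sr is in period 5, group 2.
IE₁ increases left→right with effective nuclear charge and decreases top→bottom as the valence shell moves farther out.
Here both period and group differ, so the two effects have to be weighed against each other.
Br > Sr: relative to Sr, both the across-period and down-group shifts push Br's first ionization energy up.
Cl > Br: they share group 17; the group trend gives Cl the larger value.
Kr > Cl: the two effects oppose for this pair; the across-period effect wins (1351 vs 1251 kJ/mol).
He > Kr: He sits above Kr in group 18, so the down-group effect alone puts He higher.
Approximate values (kJ/mol): He 2372, Cl 1251, Br 1140, Kr 1351, Sr 550.
So from highest to lowest: He > Kr > Cl > Br > Sr.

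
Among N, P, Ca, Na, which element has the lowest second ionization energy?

Ca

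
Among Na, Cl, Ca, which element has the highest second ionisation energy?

Na

After 1 electron has been removed, what remains? Na⁺ is the bare [Ne] core; Cl⁺ still has 6 valence electrons; Ca⁺ still has 1 valence electron.
Core electrons are held far more tightly than valence electrons, so Na tops the IE_2 order.
Valence configurations: Cl⁺ [Ne]3s²3p⁴, Ca⁺ [Ar]4s¹.
Tabulated IE_2 (kJ/mol): Na 4562, Cl 2298, Ca 1145.
So the second ionization energies run Ca < Cl < Na.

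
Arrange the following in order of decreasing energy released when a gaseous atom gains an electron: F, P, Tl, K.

F is in period 2, group 17; P is in period 3, group 15; K is in period 4, group 1; Tl is in period 6, group 13.
Electron affinity generally becomes more exothermic across a period toward the halogens and less exothermic down a group.
Neither a single period nor a single group — weigh both effects.
K > Tl: the two effects oppose for this pair; the down-group effect wins (48 vs 19 kJ/mol).
P > K: relative to K, both the across-period and down-group shifts push P's electron affinity up.
F > P: both effects reinforce here, so F is clearly the higher of the two.
Tabulated electron affinity (kJ/mol): F 328, P 72, K 48, Tl 19.
So from highest to lowest: F > P > K > Tl.

F, P, K, Tl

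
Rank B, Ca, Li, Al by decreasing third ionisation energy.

Li > Ca > B > Al

After 2 electrons have been removed, what remains? B²⁺ still has 1 valence electron; Ca²⁺ is the bare [Ar] core; Li²⁺ is already 1 electron into the core; Al²⁺ still has 1 valence electron.
Pulling an electron out of a noble-gas core costs far more than removing a remaining valence electron, so Ca and Li sit at the high end of IE_3.
Valence configurations: B²⁺ [He]2s¹, Al²⁺ [Ne]3s¹.
Approximate IE_3 values (kJ/mol): B 3660, Ca 4912, Li 11815, Al 2745.
Overall IE_3 order: Al < B < Ca < Li.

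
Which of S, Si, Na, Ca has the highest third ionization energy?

Na

After 2 electrons have been removed, what remains? S²⁺ still has 4 valence electrons; Si²⁺ still has 2 valence electrons; Na²⁺ is already 1 electron into the core; Ca²⁺ is the bare [Ar] core.
Core electrons are held far more tightly than valence electrons, so Ca and Na top the IE_3 order.
Valence configurations: S²⁺ [Ne]3s²3p², Si²⁺ [Ne]3s².
The numbers (kJ/mol): S 3357, Si 3232, Na 6910, Ca 4912.
Putting it together, IE_3: Si < S < Ca < Na.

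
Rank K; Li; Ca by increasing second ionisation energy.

IE_2 is the cost of taking one more electron from the +1 cation: K⁺ is the bare [Ar] core; Li⁺ is the bare [He] core; Ca⁺ still has 1 valence electron.
Breaking into a closed-shell core is much more expensive than removing a leftover valence electron — K and Li have the largest IE_2 here.
The numbers (kJ/mol): K 3052, Li 7298, Ca 1145.
So the second ionization energies run Ca < K < Li.

Ca < K < Li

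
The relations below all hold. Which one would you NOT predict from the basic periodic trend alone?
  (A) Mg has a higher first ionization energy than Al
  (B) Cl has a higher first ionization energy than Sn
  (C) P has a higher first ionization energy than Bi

(A)

The general trend: first ionization energy increases across a period and decreases down a group.
(A) Mg (period 3, group 2) vs Al (period 3, group 13): the stated order contradicts the simple trend.
(B) Cl (period 3, group 17) vs Sn (period 5, group 14): the stated order agrees with the simple trend.
(C) P (period 3, group 15) vs Bi (period 6, group 15): the stated order agrees with the simple trend.
The exception is (A): Al's single 3p electron is easier to remove than one from Mg's filled 3s².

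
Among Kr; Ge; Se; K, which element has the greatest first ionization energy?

Kr

Across a period the outer electron is held more tightly (higher IE₁); down a group it sits in a higher shell, more shielded, and comes off more easily.
All lie in period 4, so first ionization energy increases left to right.
The greatest first ionization energy among these belongs to Kr.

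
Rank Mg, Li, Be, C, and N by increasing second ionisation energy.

After 1 electron has been removed, what remains? Mg⁺ still has 1 valence electron; Li⁺ is the bare [He] core; Be⁺ still has 1 valence electron; C⁺ still has 3 valence electrons; N⁺ still has 4 valence electrons.
Breaking into a closed-shell core is much more expensive than removing a leftover valence electron — Li has the largest IE_2 here.
Valence configurations: Mg⁺ [Ne]3s¹, Be⁺ [He]2s¹, C⁺ [He]2s²2p¹, N⁺ [He]2s²2p².
Tabulated IE_2 (kJ/mol): Mg 1451, Li 7298, Be 1757, C 2353, N 2856.
Putting it together, IE_2: Mg < Be < C < N < Li.

Mg < Be < C < N < Li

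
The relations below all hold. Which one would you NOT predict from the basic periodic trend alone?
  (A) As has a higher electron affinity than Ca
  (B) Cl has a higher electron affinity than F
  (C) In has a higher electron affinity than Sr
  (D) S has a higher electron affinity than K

(B)

The general trend: electron affinity increases across a period and decreases down a group.
(A) As (period 4, group 15) vs Ca (period 4, group 2): the stated order agrees with the simple trend.
(B) Cl (period 3, group 17) vs F (period 2, group 17): the stated order contradicts the simple trend.
(C) In (period 5, group 13) vs Sr (period 5, group 2): the stated order agrees with the simple trend.
(D) S (period 3, group 16) vs K (period 4, group 1): the stated order agrees with the simple trend.
The exception is (B): F's small 2p subshell makes the incoming electron feel strong e⁻–e⁻ repulsion, so Cl actually releases more energy on gaining an electron.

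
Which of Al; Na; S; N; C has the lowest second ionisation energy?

Consider each +1 ion: Al⁺ still has 2 valence electrons; Na⁺ is the bare [Ne] core; S⁺ still has 5 valence electrons; N⁺ still has 4 valence electrons; C⁺ still has 3 valence electrons.
Pulling an electron out of a noble-gas core costs far more than removing a remaining valence electron, so Na sits at the high end of IE_2.
Valence configurations: Al⁺ [Ne]3s², S⁺ [Ne]3s²3p³, N⁺ [He]2s²2p², C⁺ [He]2s²2p¹.
The numbers (kJ/mol): Al 1817, Na 4562, S 2252, N 2856, C 2353.
Putting it together, IE_2: Al < S < C < N < Na.

Al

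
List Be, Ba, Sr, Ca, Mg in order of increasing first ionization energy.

Removing the outermost electron gets harder across a period and easier down a group.
All are in group 2, so first ionization energy increases up the group.
So from lowest to highest: Ba < Sr < Ca < Mg < Be.

Ba < Sr < Ca < Mg < Be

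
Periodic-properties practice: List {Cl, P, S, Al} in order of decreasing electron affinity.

Al is in period 3, group 13; P is in period 3, group 15; S is in period 3, group 16; Cl is in period 3, group 17.
Adding an electron releases more energy for atoms nearer the top right (short of the noble gases).
All lie in period 3, so electron affinity increases left to right.
So from highest to lowest: Cl > S > P > Al.

Cl, S, P, Al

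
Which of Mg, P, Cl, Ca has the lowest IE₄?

Consider each +3 ion: Mg³⁺ is already 1 electron into the core; P³⁺ still has 2 valence electrons; Cl³⁺ still has 4 valence electrons; Ca³⁺ is already 1 electron into the core.
Pulling an electron out of a noble-gas core costs far more than removing a remaining valence electron, so Ca and Mg sit at the high end of IE_4.
Valence configurations: P³⁺ [Ne]3s², Cl³⁺ [Ne]3s²3p².
Approximate IE_4 values (kJ/mol): Mg 10543, P 4964, Cl 5159, Ca 6491.
Putting it together, IE_4: P < Cl < Ca < Mg.

P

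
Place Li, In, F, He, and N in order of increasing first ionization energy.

Li < In < N < F < He

He is in period 1, group 18; Li is in period 2, group 1; N is in period 2, group 15; F is in period 2, group 17; In is in period 5, group 13.
First ionization energy rises across a period (greater Z_eff holds electrons more tightly) and falls down a group (valence electrons are farther from the nucleus).
Neither a single period nor a single group — weigh both effects.
In > Li: period and group pull opposite ways; the across-period shift dominates (558 vs 520 kJ/mol).
N > In: both effects reinforce here, so N is clearly the higher of the two.
F > N: both are in period 2; the period trend gives F the larger value.
He > F: relative to F, both the across-period and down-group shifts push He's first ionization energy up.
For reference (kJ/mol): He 2372, Li 520, N 1402, F 1681, In 558.
So from lowest to highest: Li < In < N < F < He.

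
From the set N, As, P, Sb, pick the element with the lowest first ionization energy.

N is in period 2, group 15; P is in period 3, group 15; As is in period 4, group 15; Sb is in period 5, group 15.
Removing the outermost electron gets harder across a period and easier down a group.
All are in group 15, so first ionization energy increases up the group.
The lowest first ionization energy among these belongs to Sb.

Sb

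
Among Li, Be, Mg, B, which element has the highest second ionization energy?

Li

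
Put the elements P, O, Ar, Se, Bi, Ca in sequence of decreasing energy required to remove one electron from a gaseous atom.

Ar > O > P > Se > Bi > Ca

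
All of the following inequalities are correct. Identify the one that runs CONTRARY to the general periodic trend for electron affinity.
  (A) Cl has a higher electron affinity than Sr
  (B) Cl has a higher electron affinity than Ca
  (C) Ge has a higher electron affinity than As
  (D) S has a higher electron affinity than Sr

(C)

The general trend: electron affinity increases across a period and decreases down a group.
(A) Cl (period 3, group 17) vs Sr (period 5, group 2): the stated order agrees with the simple trend.
(B) Cl (period 3, group 17) vs Ca (period 4, group 2): the stated order agrees with the simple trend.
(C) Ge (period 4, group 14) vs As (period 4, group 15): the stated order contradicts the simple trend.
(D) S (period 3, group 16) vs Sr (period 5, group 2): the stated order agrees with the simple trend.
The exception is (C): adding an electron to As's half-filled 4p³ is unfavourable, so Ge (4p²) has the more exothermic EA.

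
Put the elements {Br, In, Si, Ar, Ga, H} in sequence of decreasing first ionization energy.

H is in period 1, group 1; Si is in period 3, group 14; Ar is in period 3, group 18; Ga is in period 4, group 13; Br is in period 4, group 17; In is in period 5, group 13.
Across a period the outer electron is held more tightly (higher IE₁); down a group it sits in a higher shell, more shielded, and comes off more easily.
Neither a single period nor a single group — weigh both effects.
Ga > In: Ga sits above In in group 13, so the down-group effect alone puts Ga higher.
Si > Ga: both effects reinforce here, so Si is clearly the higher of the two.
Br > Si: the two effects oppose for this pair; the across-period effect wins (1140 vs 786 kJ/mol).
H > Br: period and group pull opposite ways; the down-group shift dominates (1312 vs 1140 kJ/mol).
Ar > H: the two effects oppose for this pair; the across-period effect wins (1521 vs 1312 kJ/mol).
For reference (kJ/mol): H 1312, Si 786, Ar 1521, Ga 579, Br 1140, In 558.
So from highest to lowest: Ar > H > Br > Si > Ga > In.

Ar, H, Br, Si, Ga, In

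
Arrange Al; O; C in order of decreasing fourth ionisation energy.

Al, O, C

Consider each +3 ion: Al³⁺ is the bare [Ne] core; O³⁺ still has 3 valence electrons; C³⁺ still has 1 valence electron.
Core electrons are held far more tightly than valence electrons, so Al tops the IE_4 order.
Valence configurations: O³⁺ [He]2s²2p¹, C³⁺ [He]2s¹.
Approximate IE_4 values (kJ/mol): Al 11577, O 7469, C 6223.
Hence IE_4: C < O < Al.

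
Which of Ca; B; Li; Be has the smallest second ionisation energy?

Ca

The second ionization energy removes an electron from the +1 ion. For each element: Ca⁺ still has 1 valence electron; B⁺ still has 2 valence electrons; Li⁺ is the bare [He] core; Be⁺ still has 1 valence electron.
Pulling an electron out of a noble-gas core costs far more than removing a remaining valence electron, so Li sits at the high end of IE_2.
Valence configurations: Ca⁺ [Ar]4s¹, B⁺ [He]2s², Be⁺ [He]2s¹.
Approximate IE_2 values (kJ/mol): Ca 1145, B 2427, Li 7298, Be 1757.
So the second ionization energies run Ca < Be < B < Li.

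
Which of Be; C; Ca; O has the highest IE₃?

Consider each +2 ion: Be²⁺ is the bare [He] core; C²⁺ still has 2 valence electrons; Ca²⁺ is the bare [Ar] core; O²⁺ still has 4 valence electrons.
Usually core removal costs more than valence removal, but here the competition is close: a tightly held n=2 valence electron can cost more to remove than an n=3 core electron, so the actual values have to decide it.
Valence configurations: C²⁺ [He]2s², O²⁺ [He]2s²2p².
Tabulated IE_3 (kJ/mol): Be 14849, C 4620, Ca 4912, O 5300.
So the third ionization energies run C < Ca < O < Be.

Be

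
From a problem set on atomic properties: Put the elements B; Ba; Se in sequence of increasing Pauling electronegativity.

Ba < B < Se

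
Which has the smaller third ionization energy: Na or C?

IE_3 is the cost of taking one more electron from the +2 cation: Na²⁺ is already 1 electron into the core; C²⁺ still has 2 valence electrons.
Core electrons are held far more tightly than valence electrons, so Na tops the IE_3 order.
Tabulated IE_3 (kJ/mol): Na 6910, C 4620.
Overall IE_3 order: C < Na.

C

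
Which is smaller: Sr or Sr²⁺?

Sr²⁺

Forming Sr²⁺ removes 2 electrons from Sr. Fewer electrons for the same nuclear charge means less shielding and a higher Z_eff on the remaining electrons, and for main-group metals the entire outer shell is lost.
A cation is smaller than its parent atom: Sr²⁺ < Sr.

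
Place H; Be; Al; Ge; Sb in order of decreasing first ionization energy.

H, Be, Sb, Ge, Al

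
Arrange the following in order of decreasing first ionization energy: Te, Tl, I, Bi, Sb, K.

I > Te > Sb > Bi > Tl > K

Across a period the outer electron is held more tightly (higher IE₁); down a group it sits in a higher shell, more shielded, and comes off more easily.
Neither a single period nor a single group — weigh both effects.
Tl > K: period and group pull opposite ways; the across-period shift dominates (589 vs 419 kJ/mol).
Bi > Tl: Bi lies to the right of Tl in period 6, so the across-period effect alone puts Bi higher.
Sb > Bi: Sb sits above Bi in group 15, so the down-group effect alone puts Sb higher.
Te > Sb: Te lies to the right of Sb in period 5, so the across-period effect alone puts Te higher.
I > Te: both are in period 5; the period trend gives I the larger value.
Tabulated first ionization energy (kJ/mol): K 419, Sb 831, Te 869, I 1008, Tl 589, Bi 703.
So from highest to lowest: I > Te > Sb > Bi > Tl > K.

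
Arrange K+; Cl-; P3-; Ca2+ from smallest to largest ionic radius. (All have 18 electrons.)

All of these have 18 electrons, so size is governed by nuclear charge alone: the more protons, the stronger the pull on the same electron cloud, and the smaller the ion.
Nuclear charges: Ca2+ (Z=20), K+ (Z=19), Cl- (Z=17), P3- (Z=15).
Smallest to largest: Ca2+ < K+ < Cl- < P3-.

Ca2+ < K+ < Cl- < P3-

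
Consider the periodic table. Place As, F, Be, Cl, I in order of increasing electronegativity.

Be is in period 2, group 2; F is in period 2, group 17; Cl is in period 3, group 17; As is in period 4, group 15; I is in period 5, group 17.
Atoms toward the upper right of the periodic table pull bonding electrons most strongly.
Here both period and group differ, so the two effects have to be weighed against each other.
As > Be: period and group pull opposite ways; the across-period shift dominates (2.18 vs 1.57).
I > As: the two effects oppose for this pair; the across-period effect wins (2.66 vs 2.18).
Cl > I: Cl sits above I in group 17, so the down-group effect alone puts Cl higher.
F > Cl: they share group 17; the group trend gives F the larger value.
Approximate values (Pauling): Be 1.57, F 3.98, Cl 3.16, As 2.18, I 2.66.
So from lowest to highest: Be < As < I < Cl < F.

Be < As < I < Cl < F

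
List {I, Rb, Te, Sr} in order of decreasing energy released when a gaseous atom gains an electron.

I, Te, Rb, Sr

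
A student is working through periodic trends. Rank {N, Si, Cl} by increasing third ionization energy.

The third ionization energy removes an electron from the +2 ion. For each element: N²⁺ still has 3 valence electrons; Si²⁺ still has 2 valence electrons; Cl²⁺ still has 5 valence electrons.
All are still removing valence electrons, so compare the +2 ions as you would atoms: IE_3 generally rises across a period (higher Z_eff) and falls down a group (larger shell), subject to the usual subshell exceptions.
Valence configurations: N²⁺ [He]2s²2p¹, Si²⁺ [Ne]3s², Cl²⁺ [Ne]3s²3p³.
The numbers (kJ/mol): N 4578, Si 3232, Cl 3822.
Putting it together, IE_3: Si < Cl < N.

Si, Cl, N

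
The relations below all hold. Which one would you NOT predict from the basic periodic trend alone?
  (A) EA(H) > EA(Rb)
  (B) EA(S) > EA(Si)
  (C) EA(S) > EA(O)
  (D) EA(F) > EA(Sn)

(C)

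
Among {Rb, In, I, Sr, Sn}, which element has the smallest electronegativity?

Rb

Rb is in period 5, group 1; Sr is in period 5, group 2; In is in period 5, group 13; Sn is in period 5, group 14; I is in period 5, group 17.
Atoms toward the upper right of the periodic table pull bonding electrons most strongly.
All lie in period 5, so electronegativity increases left to right.
The smallest electronegativity among these belongs to Rb.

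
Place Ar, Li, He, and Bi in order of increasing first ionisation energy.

Li, Bi, Ar, He

He is in period 1, group 18; Li is in period 2, group 1; Ar is in period 3, group 18; Bi is in period 6, group 15.
Across a period the outer electron is held more tightly (higher IE₁); down a group it sits in a higher shell, more shielded, and comes off more easily.
These span different periods and groups, so the two trends combine.
Bi > Li: period and group pull opposite ways; the across-period shift dominates (703 vs 520 kJ/mol).
Ar > Bi: relative to Bi, both the across-period and down-group shifts push Ar's first ionization energy up.
He > Ar: He sits above Ar in group 18, so the down-group effect alone puts He higher.
For reference (kJ/mol): He 2372, Li 520, Ar 1521, Bi 703.
So from lowest to highest: Li < Bi < Ar < He.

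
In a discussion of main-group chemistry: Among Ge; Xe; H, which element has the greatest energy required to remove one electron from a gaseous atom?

H

H is in period 1, group 1; Ge is in period 4, group 14; Xe is in period 5, group 18.
First ionization energy rises across a period (greater Z_eff holds electrons more tightly) and falls down a group (valence electrons are farther from the nucleus).
Neither a single period nor a single group — weigh both effects.
Xe > Ge: period and group pull opposite ways; the across-period shift dominates (1170 vs 762 kJ/mol).
H > Xe: period and group pull opposite ways; the down-group shift dominates (1312 vs 1170 kJ/mol).
For reference (kJ/mol): H 1312, Ge 762, Xe 1170.
The greatest energy required to remove one electron from a gaseous atom among these belongs to H.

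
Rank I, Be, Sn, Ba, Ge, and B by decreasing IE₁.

I > Be > B > Ge > Sn > Ba

Be is in period 2, group 2; B is in period 2, group 13; Ge is in period 4, group 14; Sn is in period 5, group 14; I is in period 5, group 17; Ba is in period 6, group 2.
IE₁ increases left→right with effective nuclear charge and decreases top→bottom as the valence shell moves farther out.
Neither a single period nor a single group — weigh both effects.
Sn > Ba: both effects reinforce here, so Sn is clearly the higher of the two.
Ge > Sn: they share group 14; the group trend gives Ge the larger value.
B > Ge: the two effects oppose for this pair; the down-group effect wins (801 vs 762 kJ/mol).
Be > B: this pair runs against the simple trend — see the exception note.
I > Be: period and group pull opposite ways; the across-period shift dominates (1008 vs 900 kJ/mol).
Note the exception: Be has a higher first ionization energy than B, contrary to the simple trend — removing B's lone 2p electron is easier than breaking Be's filled 2s².
Tabulated first ionization energy (kJ/mol): Be 900, B 801, Ge 762, Sn 709, I 1008, Ba 503.
So from highest to lowest: I > Be > B > Ge > Sn > Ba.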